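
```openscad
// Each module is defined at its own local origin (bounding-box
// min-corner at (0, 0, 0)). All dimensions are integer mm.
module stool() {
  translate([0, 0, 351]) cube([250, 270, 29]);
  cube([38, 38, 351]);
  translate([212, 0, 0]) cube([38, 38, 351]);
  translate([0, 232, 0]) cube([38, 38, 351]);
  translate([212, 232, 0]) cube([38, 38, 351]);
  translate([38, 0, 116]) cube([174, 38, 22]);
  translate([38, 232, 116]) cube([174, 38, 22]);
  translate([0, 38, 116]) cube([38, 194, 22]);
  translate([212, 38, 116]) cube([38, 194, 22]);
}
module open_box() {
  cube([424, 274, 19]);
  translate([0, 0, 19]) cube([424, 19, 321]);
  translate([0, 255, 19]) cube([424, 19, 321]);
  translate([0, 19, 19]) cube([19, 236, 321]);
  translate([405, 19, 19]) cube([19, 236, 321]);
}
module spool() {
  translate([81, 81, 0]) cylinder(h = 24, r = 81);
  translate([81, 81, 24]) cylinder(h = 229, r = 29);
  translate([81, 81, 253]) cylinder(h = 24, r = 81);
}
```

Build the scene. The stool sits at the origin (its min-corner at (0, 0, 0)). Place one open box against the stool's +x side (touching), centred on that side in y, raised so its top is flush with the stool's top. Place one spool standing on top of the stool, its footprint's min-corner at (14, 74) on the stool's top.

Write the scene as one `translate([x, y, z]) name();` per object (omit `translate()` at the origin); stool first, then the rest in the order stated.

stool();
translate([250, -2, 40]) open_box();
translate([14, 74, 380]) spool();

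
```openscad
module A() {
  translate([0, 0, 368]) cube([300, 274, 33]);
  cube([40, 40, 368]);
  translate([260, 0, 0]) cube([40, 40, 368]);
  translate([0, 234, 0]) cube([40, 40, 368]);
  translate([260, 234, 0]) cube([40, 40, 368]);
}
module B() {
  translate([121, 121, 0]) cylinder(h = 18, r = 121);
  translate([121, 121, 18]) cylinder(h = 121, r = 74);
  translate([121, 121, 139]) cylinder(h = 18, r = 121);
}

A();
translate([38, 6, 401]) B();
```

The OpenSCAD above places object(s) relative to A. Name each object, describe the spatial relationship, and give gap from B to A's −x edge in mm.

A is a stool. B is a spool. The spool is on top of the stool. The gap from the spool to the stool's −x edge is 38 mm.

The spool's min-x is at 38; the stool's min-x is 0; gap = 38 mm.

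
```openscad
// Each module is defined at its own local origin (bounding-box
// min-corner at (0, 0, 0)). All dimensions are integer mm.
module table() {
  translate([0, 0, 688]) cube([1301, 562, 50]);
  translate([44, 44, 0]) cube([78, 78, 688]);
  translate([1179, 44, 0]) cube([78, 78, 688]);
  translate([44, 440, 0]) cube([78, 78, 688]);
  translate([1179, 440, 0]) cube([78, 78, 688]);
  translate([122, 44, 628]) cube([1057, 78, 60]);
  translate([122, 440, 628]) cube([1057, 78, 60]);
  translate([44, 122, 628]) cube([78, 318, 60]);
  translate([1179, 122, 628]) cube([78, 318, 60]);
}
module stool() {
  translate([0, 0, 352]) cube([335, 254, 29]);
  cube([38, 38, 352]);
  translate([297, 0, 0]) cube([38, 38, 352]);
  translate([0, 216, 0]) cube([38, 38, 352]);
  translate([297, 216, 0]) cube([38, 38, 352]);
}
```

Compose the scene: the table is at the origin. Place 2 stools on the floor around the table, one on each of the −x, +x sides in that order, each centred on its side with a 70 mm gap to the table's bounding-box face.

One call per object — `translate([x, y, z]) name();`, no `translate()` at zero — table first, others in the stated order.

table();
translate([-405, 154, 0]) stool();
translate([1371, 154, 0]) stool();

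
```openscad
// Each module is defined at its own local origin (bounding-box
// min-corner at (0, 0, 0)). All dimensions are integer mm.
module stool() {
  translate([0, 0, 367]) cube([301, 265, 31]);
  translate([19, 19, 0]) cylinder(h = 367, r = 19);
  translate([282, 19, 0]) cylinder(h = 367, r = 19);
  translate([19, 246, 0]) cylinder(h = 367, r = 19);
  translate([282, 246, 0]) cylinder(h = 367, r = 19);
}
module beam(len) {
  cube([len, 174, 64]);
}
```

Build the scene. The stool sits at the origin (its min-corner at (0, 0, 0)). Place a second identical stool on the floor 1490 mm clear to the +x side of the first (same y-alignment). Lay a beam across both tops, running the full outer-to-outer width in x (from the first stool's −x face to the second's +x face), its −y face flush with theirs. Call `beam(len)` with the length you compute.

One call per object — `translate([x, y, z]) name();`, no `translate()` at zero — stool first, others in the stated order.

stool();
translate([1791, 0, 0]) stool();
translate([0, 0, 398]) beam(2092);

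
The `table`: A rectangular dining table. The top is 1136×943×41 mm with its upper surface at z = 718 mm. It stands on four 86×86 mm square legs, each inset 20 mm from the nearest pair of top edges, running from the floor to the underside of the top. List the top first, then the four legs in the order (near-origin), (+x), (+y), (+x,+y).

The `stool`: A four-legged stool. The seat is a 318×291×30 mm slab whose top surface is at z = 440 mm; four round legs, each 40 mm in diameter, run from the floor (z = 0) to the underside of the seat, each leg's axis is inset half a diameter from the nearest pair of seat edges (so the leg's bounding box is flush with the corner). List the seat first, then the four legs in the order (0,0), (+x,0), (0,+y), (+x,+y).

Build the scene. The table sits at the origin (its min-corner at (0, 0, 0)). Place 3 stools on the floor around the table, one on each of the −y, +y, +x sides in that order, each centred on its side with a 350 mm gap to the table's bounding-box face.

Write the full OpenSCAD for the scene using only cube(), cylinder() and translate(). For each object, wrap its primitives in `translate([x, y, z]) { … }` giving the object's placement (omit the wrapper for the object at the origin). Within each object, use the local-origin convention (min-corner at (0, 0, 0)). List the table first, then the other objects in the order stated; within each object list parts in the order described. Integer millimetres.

translate([0, 0, 677]) cube([1136, 943, 41]);
translate([20, 20, 0]) cube([86, 86, 677]);
translate([1030, 20, 0]) cube([86, 86, 677]);
translate([20, 837, 0]) cube([86, 86, 677]);
translate([1030, 837, 0]) cube([86, 86, 677]);
translate([409, -641, 0]) {
  translate([0, 0, 410]) cube([318, 291, 30]);
  translate([20, 20, 0]) cylinder(h = 410, r = 20);
  translate([298, 20, 0]) cylinder(h = 410, r = 20);
  translate([20, 271, 0]) cylinder(h = 410, r = 20);
  translate([298, 271, 0]) cylinder(h = 410, r = 20);
}
translate([409, 1293, 0]) {
  translate([0, 0, 410]) cube([318, 291, 30]);
  translate([20, 20, 0]) cylinder(h = 410, r = 20);
  translate([298, 20, 0]) cylinder(h = 410, r = 20);
  translate([20, 271, 0]) cylinder(h = 410, r = 20);
  translate([298, 271, 0]) cylinder(h = 410, r = 20);
}
translate([1486, 326, 0]) {
  translate([0, 0, 410]) cube([318, 291, 30]);
  translate([20, 20, 0]) cylinder(h = 410, r = 20);
  translate([298, 20, 0]) cylinder(h = 410, r = 20);
  translate([20, 271, 0]) cylinder(h = 410, r = 20);
  translate([298, 271, 0]) cylinder(h = 410, r = 20);
}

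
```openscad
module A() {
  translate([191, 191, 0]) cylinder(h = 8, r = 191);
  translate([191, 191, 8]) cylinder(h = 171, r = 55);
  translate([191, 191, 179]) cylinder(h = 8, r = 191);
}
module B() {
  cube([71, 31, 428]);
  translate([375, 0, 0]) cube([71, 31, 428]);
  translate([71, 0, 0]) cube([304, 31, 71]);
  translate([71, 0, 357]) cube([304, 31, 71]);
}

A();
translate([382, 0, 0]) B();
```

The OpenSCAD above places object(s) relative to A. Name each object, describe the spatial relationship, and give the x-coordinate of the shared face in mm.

The spool's +x face and the picture frame's −x face are both at x = 382 mm.

A is a spool. B is a picture frame. The picture frame is against the spool's +x side, with their −y faces flush. The x-coordinate of the shared face is 382 mm.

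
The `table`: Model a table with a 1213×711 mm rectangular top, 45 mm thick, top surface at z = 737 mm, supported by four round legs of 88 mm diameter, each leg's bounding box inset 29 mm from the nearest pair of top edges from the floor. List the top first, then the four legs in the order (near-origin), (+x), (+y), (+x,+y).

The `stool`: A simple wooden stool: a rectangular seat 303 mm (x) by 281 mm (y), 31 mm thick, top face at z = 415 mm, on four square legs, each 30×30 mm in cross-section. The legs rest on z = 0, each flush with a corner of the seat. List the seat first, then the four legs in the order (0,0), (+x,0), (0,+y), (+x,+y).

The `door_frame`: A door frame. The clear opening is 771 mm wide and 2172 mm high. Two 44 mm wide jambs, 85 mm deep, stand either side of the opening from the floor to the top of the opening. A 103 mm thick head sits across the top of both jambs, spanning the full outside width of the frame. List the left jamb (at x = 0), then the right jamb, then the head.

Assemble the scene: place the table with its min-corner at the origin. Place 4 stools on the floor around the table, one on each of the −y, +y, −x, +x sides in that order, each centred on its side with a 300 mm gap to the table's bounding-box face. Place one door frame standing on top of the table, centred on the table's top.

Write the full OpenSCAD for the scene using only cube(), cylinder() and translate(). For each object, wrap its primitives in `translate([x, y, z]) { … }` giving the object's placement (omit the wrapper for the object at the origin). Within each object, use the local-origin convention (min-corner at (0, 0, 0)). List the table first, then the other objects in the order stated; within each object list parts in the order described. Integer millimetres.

translate([0, 0, 692]) cube([1213, 711, 45]);
translate([73, 73, 0]) cylinder(h = 692, r = 44);
translate([1140, 73, 0]) cylinder(h = 692, r = 44);
translate([73, 638, 0]) cylinder(h = 692, r = 44);
translate([1140, 638, 0]) cylinder(h = 692, r = 44);
translate([455, -581, 0]) {
  translate([0, 0, 384]) cube([303, 281, 31]);
  cube([30, 30, 384]);
  translate([273, 0, 0]) cube([30, 30, 384]);
  translate([0, 251, 0]) cube([30, 30, 384]);
  translate([273, 251, 0]) cube([30, 30, 384]);
}
translate([455, 1011, 0]) {
  translate([0, 0, 384]) cube([303, 281, 31]);
  cube([30, 30, 384]);
  translate([273, 0, 0]) cube([30, 30, 384]);
  translate([0, 251, 0]) cube([30, 30, 384]);
  translate([273, 251, 0]) cube([30, 30, 384]);
}
translate([-603, 215, 0]) {
  translate([0, 0, 384]) cube([303, 281, 31]);
  cube([30, 30, 384]);
  translate([273, 0, 0]) cube([30, 30, 384]);
  translate([0, 251, 0]) cube([30, 30, 384]);
  translate([273, 251, 0]) cube([30, 30, 384]);
}
translate([1513, 215, 0]) {
  translate([0, 0, 384]) cube([303, 281, 31]);
  cube([30, 30, 384]);
  translate([273, 0, 0]) cube([30, 30, 384]);
  translate([0, 251, 0]) cube([30, 30, 384]);
  translate([273, 251, 0]) cube([30, 30, 384]);
}
translate([177, 313, 737]) {
  cube([44, 85, 2172]);
  translate([815, 0, 0]) cube([44, 85, 2172]);
  translate([0, 0, 2172]) cube([859, 85, 103]);
}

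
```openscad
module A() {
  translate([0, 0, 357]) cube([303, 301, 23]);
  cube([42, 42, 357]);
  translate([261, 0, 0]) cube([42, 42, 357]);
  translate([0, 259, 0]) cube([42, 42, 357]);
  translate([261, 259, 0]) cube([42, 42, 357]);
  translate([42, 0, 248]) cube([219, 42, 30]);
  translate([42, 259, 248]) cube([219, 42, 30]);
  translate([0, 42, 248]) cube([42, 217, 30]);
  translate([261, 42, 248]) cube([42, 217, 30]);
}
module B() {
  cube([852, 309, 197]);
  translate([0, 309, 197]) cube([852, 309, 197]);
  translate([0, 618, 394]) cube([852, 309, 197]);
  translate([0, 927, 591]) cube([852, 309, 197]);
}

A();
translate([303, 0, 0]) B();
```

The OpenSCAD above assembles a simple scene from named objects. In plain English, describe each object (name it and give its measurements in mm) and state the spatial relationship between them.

A is a simple wooden stool: a rectangular seat 303 mm (x) by 301 mm (y), 23 mm thick, top face at z = 380 mm, on four square legs, each 42×42 mm in cross-section. The legs rest on z = 0, each flush with a corner of the seat. Four stretchers, 42 mm wide and 30 mm tall, connect adjacent legs with their undersides at z = 248 mm, each running between the inner faces of the legs it joins and aligned with the legs' outer faces on the other axis.

B is a straight staircase of 4 solid steps. Each step is 852 mm wide (x), 309 mm deep (y, the going) and 197 mm tall (the rise). The first step rests on the floor; each subsequent step sits one going further in +y and one rise higher in +z, directly behind and above the previous step with no overlap.

The staircase is against the stool's +x side, with their −y faces flush.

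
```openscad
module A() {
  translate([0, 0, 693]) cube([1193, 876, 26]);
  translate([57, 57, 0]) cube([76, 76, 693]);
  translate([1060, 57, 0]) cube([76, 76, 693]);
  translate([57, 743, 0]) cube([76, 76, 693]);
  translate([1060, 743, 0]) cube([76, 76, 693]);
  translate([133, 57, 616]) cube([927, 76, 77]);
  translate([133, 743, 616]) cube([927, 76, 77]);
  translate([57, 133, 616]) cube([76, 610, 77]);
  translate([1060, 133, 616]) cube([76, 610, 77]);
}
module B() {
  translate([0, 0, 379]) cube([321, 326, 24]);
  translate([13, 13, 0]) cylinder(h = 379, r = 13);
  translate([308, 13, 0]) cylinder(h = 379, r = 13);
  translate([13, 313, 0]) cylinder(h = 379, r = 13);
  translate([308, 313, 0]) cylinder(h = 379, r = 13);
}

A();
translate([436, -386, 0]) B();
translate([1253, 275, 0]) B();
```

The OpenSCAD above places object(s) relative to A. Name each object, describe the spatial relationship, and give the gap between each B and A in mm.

Each stool's nearest face is 60 mm from the table's bounding box.

A is a table. B is a stool. Two stools sit around the table at the −y, +x sides. The gap between each stool and the table is 60 mm.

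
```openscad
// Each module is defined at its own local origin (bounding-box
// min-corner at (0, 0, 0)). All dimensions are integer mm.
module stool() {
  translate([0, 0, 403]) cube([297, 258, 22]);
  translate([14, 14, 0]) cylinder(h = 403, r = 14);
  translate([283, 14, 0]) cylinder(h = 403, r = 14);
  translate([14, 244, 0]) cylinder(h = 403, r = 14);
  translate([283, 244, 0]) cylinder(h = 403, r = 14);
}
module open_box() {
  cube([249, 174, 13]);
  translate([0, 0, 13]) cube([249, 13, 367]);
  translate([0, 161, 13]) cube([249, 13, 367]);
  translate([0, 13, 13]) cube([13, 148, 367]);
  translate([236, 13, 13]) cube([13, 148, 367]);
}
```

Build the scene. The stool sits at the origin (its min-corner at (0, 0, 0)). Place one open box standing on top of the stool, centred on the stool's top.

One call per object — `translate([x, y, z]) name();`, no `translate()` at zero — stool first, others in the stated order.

stool();
translate([24, 42, 425]) open_box();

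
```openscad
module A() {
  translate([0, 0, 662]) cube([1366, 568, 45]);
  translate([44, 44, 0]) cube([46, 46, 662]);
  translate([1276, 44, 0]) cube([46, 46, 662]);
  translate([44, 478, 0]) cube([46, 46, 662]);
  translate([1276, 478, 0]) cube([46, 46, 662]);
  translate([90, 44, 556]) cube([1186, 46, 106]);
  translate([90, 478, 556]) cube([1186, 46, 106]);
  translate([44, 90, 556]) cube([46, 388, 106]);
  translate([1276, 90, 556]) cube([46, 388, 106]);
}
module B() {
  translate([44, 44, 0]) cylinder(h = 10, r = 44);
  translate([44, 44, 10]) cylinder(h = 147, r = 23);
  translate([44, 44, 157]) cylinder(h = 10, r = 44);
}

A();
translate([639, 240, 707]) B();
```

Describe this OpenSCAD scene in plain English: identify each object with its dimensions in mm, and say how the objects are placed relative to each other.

A is a table with a 1366×568 mm rectangular top, 45 mm thick, top surface at z = 707 mm, supported by four 46×46 mm square legs, each inset 44 mm from the nearest pair of top edges, running from the floor. Four apron rails, 46 mm thick and 106 mm tall, run between adjacent legs with their top edges flush with the underside of the top and their outer faces flush with the legs' outer faces.

B is a spool: two coaxial disc flanges of radius 44 mm and thickness 10 mm, joined by a core cylinder of radius 23 mm and height 147 mm. The lower flange rests on z = 0 and the three cylinders share a vertical axis.

The spool is on top of the table, centred.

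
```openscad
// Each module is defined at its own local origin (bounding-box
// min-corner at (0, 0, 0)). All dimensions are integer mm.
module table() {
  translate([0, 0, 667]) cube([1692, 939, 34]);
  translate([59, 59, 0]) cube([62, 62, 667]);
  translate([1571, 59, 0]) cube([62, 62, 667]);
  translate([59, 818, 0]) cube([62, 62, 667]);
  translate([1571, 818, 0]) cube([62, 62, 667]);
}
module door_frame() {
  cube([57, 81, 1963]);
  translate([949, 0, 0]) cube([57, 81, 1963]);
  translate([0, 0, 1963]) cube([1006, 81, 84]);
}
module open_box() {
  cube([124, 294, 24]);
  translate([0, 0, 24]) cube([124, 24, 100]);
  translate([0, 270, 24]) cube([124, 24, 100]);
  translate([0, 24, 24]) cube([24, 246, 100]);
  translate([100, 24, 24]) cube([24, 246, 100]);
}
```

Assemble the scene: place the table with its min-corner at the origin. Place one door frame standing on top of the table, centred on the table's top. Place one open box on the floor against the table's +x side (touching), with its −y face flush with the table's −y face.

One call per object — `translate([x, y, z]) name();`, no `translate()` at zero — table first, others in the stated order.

table();
translate([343, 429, 701]) door_frame();
translate([1692, 0, 0]) open_box();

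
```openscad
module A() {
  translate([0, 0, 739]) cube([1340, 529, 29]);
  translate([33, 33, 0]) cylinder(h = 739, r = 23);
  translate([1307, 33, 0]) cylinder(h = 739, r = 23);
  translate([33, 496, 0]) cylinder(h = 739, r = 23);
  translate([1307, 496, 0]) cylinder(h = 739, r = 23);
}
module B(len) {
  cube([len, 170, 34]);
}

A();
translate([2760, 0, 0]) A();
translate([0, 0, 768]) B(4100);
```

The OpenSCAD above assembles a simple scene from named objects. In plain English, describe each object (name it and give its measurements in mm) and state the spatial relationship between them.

A is a table with a 1340×529 mm rectangular top, 29 mm thick, top surface at z = 768 mm, supported by four round legs of 46 mm diameter, each leg's bounding box inset 10 mm from the nearest pair of top edges, running from the floor.

B is a rectangular beam 4100 mm long (x), 170 mm deep (y), 34 mm thick (z).

The beam spans the tops of two tables placed 1420 mm apart, resting at z = 768 mm.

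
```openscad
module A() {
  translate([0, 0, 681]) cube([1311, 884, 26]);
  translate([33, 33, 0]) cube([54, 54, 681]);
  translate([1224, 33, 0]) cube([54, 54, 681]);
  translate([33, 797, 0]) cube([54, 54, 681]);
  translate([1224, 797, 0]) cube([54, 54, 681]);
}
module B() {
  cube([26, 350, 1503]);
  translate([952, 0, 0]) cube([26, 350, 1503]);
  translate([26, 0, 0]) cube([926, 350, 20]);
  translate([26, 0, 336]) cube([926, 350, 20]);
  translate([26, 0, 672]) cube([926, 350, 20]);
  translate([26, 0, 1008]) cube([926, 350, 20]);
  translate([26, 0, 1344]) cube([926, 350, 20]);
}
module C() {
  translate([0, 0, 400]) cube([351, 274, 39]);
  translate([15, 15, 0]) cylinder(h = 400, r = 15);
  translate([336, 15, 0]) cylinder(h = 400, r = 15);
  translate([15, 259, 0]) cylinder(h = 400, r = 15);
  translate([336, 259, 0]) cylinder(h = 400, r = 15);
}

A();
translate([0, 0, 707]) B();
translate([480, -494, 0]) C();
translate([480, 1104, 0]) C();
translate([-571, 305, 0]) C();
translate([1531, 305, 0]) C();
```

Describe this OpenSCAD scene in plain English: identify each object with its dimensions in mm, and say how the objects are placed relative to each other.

A is a rectangular dining table. The top is 1311×884×26 mm with its upper surface at z = 707 mm. It stands on four 54×54 mm square legs, each inset 33 mm from the nearest pair of top edges, running from the floor to the underside of the top.

B is an open bookshelf. Two side panels, each 26 mm thick, 350 mm deep and 1503 mm tall, stand 978 mm apart (outside-to-outside). Between them sit 5 shelves, each 20 mm thick and 350 mm deep, spanning the full gap between the sides. The bottom shelf rests on the floor (its underside at z = 0) and the clear gap between one shelf's top and the next shelf's underside is 316 mm.

C is a four-legged stool. The seat is 351×274 mm, 39 mm thick, top at z = 439 mm. It stands on four round legs, each 30 mm in diameter, from z = 0 to the seat underside, each leg's axis is inset half a diameter from the nearest pair of seat edges (so the leg's bounding box is flush with the corner).

The bookshelf is on top of the table. Four stools sit around the table at the −y, +y, −x, +x sides.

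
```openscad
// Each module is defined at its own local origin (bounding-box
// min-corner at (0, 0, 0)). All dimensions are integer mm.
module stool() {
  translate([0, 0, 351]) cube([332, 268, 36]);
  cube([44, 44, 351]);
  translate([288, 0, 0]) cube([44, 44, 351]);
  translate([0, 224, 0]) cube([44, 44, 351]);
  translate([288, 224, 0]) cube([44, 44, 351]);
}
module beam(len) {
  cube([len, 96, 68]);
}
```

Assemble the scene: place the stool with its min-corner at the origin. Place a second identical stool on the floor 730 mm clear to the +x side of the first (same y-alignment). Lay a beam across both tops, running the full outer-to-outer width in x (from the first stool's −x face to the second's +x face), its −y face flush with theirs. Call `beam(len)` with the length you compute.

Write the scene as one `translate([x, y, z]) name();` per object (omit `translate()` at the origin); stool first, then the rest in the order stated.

stool();
translate([1062, 0, 0]) stool();
translate([0, 0, 387]) beam(1394);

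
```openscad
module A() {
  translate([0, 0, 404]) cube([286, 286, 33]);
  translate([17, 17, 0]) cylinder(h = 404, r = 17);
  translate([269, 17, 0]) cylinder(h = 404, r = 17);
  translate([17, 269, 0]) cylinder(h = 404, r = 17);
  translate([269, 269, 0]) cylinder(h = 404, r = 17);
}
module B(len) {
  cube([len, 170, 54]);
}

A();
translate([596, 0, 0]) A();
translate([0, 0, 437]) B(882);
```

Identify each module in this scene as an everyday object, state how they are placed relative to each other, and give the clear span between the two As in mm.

Second stool starts at x = 596; first ends at x = 286; clear span = 596 − 286 = 310 mm.

A is a stool. B is a beam. A beam spans the tops of two stools. The clear span between the two stools is 310 mm.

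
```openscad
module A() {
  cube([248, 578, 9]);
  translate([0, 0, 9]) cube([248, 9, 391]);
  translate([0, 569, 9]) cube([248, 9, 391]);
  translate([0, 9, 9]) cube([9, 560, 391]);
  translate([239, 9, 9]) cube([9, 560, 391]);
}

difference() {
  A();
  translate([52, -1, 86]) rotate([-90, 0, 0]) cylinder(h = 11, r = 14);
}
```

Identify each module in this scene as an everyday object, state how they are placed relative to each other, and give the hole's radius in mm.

A is an open box. The open box has a circular hole through its front wall. The hole's radius is 14 mm.

The subtracted cylinder has r = 14 mm.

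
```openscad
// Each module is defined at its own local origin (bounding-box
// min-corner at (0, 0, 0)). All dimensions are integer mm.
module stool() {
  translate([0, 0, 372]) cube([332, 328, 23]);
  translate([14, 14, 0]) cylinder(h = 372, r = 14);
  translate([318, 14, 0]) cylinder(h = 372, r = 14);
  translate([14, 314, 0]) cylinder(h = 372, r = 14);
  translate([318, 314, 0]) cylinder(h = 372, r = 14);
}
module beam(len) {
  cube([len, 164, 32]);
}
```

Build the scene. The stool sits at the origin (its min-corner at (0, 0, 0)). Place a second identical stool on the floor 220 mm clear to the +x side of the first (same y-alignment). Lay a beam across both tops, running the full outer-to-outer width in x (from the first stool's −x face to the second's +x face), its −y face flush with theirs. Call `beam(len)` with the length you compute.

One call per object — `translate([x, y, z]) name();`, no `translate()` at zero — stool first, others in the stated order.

stool();
translate([552, 0, 0]) stool();
translate([0, 0, 395]) beam(884);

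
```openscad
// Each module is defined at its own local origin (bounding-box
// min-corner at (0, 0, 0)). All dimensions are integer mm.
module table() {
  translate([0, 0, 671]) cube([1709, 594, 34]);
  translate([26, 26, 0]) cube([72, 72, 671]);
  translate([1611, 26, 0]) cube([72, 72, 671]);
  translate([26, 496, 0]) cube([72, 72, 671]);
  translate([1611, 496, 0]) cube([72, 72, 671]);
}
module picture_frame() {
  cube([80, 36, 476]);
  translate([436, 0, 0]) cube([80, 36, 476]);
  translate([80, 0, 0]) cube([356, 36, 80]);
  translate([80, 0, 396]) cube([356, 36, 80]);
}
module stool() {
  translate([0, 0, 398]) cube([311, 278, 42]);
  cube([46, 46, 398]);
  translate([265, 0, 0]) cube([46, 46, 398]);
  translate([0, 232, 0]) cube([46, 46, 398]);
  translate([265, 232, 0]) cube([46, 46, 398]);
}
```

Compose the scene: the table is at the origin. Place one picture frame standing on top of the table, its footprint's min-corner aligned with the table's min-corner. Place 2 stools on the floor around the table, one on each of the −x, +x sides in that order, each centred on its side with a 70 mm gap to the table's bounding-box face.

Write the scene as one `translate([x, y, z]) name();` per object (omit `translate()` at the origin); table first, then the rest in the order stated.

table();
translate([0, 0, 705]) picture_frame();
translate([-381, 158, 0]) stool();
translate([1779, 158, 0]) stool();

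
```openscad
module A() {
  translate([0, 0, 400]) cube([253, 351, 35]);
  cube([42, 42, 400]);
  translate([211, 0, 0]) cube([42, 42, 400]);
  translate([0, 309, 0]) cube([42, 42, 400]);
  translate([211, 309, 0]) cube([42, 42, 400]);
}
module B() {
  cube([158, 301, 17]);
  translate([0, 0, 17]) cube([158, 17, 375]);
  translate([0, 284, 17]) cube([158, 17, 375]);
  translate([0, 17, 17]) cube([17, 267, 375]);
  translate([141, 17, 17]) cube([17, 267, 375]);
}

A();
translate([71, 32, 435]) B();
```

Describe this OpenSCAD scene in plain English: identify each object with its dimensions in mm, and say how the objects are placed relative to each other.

A is a simple wooden stool: a rectangular seat 253 mm (x) by 351 mm (y), 35 mm thick, top face at z = 435 mm, on four square legs, each 42×42 mm in cross-section. The legs rest on z = 0, each flush with a corner of the seat.

B is an open-topped rectangular box: outside dimensions 158×301×392 mm, with a uniform wall and base thickness of 17 mm. The base is a full 158×301 slab on the floor; four walls sit on top of the base. The front and back walls (the −y and +y sides) span the full width; the two side walls fit between them.

The open box is on top of the stool.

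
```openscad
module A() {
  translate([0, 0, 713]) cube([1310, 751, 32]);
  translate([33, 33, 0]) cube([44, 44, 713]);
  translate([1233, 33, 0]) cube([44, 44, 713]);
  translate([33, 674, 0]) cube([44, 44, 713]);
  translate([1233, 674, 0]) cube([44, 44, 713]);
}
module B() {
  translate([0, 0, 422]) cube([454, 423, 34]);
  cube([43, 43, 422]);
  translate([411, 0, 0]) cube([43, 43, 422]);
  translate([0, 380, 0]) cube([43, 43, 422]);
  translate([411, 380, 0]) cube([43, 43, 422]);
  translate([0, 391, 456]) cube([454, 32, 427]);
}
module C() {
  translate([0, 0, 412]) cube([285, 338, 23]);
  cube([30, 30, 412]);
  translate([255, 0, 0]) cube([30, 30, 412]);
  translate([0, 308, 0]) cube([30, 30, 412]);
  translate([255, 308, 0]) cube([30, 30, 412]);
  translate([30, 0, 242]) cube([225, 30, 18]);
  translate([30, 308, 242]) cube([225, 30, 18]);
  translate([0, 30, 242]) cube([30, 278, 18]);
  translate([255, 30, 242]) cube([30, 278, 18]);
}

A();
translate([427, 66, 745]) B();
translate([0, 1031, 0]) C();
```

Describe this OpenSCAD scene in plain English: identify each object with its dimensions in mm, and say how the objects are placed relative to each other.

A is a rectangular dining table. The top is 1310×751×32 mm with its upper surface at z = 745 mm. It stands on four 44×44 mm square legs, each inset 33 mm from the nearest pair of top edges, running from the floor to the underside of the top.

B is a chair. The seat is a 454×423×34 mm slab with its top at z = 456 mm, on four 43×43 mm corner legs (flush with the seat edges, standing on z = 0). A flat backrest 32 mm thick, 427 mm tall, spans the full seat width and rises from the seat top along its +y edge, rear face flush with the rear of the seat.

C is a simple wooden stool: a rectangular seat 285 mm (x) by 338 mm (y), 23 mm thick, top face at z = 435 mm, on four square legs, each 30×30 mm in cross-section. The legs rest on z = 0, each flush with a corner of the seat. Four stretchers, 30 mm wide and 18 mm tall, connect adjacent legs with their undersides at z = 242 mm, each running between the inner faces of the legs it joins and aligned with the legs' outer faces on the other axis.

The chair is on top of the table. The stool is on the floor beside the table on its +y side.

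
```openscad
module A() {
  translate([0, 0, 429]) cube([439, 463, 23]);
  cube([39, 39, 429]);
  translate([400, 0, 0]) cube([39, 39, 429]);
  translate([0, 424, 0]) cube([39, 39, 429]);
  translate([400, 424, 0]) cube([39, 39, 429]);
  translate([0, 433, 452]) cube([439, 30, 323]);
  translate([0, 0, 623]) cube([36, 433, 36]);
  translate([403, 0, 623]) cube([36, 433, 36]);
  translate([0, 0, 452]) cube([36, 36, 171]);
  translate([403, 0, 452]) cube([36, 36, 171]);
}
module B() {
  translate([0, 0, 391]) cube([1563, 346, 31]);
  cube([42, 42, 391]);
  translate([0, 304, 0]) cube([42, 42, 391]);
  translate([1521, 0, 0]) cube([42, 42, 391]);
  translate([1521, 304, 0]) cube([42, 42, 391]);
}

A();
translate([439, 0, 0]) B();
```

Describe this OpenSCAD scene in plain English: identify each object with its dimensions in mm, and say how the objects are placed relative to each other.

A is a chair: 439×463 mm seat, 23 mm thick, top at z = 452 mm, on four 39 mm square corner legs flush with the seat edges. A 30 mm thick backrest slab spans the full seat width, extending 323 mm above the seat top, its back face flush with the seat's +y edge. Two armrests of 36×36 mm section run along each side from the seat's front edge to the front of the backrest, top faces 207 mm above the seat top and outer faces flush with the seat's x-edges; a 36×36 mm post under the front of each armrest stands on the seat at the front corner.

B is a bench: a 1563×346 mm seat slab, 31 mm thick, top at z = 422 mm, on four 42×42 mm square legs flush with the seat corners and standing on z = 0.

The bench is against the chair's +x side, with their −y faces flush.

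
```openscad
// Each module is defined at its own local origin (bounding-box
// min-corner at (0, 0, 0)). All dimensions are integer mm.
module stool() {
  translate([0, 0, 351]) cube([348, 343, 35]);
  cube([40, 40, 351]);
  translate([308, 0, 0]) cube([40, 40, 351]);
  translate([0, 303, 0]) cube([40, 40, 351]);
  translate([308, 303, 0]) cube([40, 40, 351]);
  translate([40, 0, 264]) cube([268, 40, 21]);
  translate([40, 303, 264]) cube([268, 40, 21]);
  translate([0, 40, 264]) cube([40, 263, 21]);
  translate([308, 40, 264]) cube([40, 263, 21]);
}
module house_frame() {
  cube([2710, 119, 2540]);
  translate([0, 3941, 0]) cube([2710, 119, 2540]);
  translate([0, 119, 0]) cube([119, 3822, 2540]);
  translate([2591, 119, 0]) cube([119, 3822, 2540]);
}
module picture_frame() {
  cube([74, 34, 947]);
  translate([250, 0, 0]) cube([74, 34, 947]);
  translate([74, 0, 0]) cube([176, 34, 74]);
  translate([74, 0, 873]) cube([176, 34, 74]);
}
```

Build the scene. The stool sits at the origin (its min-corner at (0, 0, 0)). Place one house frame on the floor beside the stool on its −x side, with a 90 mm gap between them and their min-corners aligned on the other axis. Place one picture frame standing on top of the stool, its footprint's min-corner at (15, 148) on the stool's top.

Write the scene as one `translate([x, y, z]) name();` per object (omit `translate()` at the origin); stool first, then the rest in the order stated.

stool();
translate([-2800, 0, 0]) house_frame();
translate([15, 148, 386]) picture_frame();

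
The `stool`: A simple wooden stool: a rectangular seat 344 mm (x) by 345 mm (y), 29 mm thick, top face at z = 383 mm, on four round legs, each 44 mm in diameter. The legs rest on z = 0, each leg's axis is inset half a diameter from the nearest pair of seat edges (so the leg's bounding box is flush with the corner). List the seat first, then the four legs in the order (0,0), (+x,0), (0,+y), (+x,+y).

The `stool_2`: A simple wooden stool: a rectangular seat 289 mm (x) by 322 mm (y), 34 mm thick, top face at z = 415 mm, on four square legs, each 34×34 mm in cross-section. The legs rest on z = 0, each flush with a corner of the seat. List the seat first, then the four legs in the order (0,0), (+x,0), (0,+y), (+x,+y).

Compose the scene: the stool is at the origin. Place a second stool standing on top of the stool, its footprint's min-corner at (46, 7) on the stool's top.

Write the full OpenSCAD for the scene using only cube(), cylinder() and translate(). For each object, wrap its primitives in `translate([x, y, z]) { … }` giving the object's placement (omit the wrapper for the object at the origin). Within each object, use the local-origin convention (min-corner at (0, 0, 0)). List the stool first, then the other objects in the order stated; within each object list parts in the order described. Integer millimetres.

translate([0, 0, 354]) cube([344, 345, 29]);
translate([22, 22, 0]) cylinder(h = 354, r = 22);
translate([322, 22, 0]) cylinder(h = 354, r = 22);
translate([22, 323, 0]) cylinder(h = 354, r = 22);
translate([322, 323, 0]) cylinder(h = 354, r = 22);
translate([46, 7, 383]) {
  translate([0, 0, 381]) cube([289, 322, 34]);
  cube([34, 34, 381]);
  translate([255, 0, 0]) cube([34, 34, 381]);
  translate([0, 288, 0]) cube([34, 34, 381]);
  translate([255, 288, 0]) cube([34, 34, 381]);
}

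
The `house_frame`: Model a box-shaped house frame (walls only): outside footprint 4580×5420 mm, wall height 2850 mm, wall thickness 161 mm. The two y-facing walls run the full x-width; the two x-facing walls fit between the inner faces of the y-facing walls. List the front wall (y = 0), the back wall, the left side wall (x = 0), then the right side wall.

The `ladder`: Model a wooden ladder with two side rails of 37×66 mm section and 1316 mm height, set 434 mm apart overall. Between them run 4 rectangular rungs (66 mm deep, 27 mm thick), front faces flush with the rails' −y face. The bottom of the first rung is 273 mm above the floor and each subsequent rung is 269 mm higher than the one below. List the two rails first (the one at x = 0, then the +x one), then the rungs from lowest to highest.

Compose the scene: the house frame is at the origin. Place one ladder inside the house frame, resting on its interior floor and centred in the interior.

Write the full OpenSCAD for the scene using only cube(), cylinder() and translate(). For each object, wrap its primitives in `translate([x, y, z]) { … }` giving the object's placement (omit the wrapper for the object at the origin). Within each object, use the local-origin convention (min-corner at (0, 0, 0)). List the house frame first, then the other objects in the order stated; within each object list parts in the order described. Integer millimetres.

cube([4580, 161, 2850]);
translate([0, 5259, 0]) cube([4580, 161, 2850]);
translate([0, 161, 0]) cube([161, 5098, 2850]);
translate([4419, 161, 0]) cube([161, 5098, 2850]);
translate([2073, 2677, 0]) {
  cube([37, 66, 1316]);
  translate([397, 0, 0]) cube([37, 66, 1316]);
  translate([37, 0, 273]) cube([360, 66, 27]);
  translate([37, 0, 542]) cube([360, 66, 27]);
  translate([37, 0, 811]) cube([360, 66, 27]);
  translate([37, 0, 1080]) cube([360, 66, 27]);
}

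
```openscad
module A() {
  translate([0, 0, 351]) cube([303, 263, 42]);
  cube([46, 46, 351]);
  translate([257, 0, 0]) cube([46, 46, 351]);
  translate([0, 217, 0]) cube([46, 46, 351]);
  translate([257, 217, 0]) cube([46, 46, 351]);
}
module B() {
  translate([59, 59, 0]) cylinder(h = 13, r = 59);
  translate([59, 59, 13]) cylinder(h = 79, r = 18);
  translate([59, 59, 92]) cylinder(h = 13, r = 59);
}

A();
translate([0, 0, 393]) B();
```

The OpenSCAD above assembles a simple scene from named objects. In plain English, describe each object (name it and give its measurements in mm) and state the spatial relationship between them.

A is a four-legged stool. The seat is a 303×263×42 mm slab whose top surface is at z = 393 mm; four square legs, each 46×46 mm in cross-section, run from the floor (z = 0) to the underside of the seat, each flush with a corner of the seat.

B is a spool: two coaxial disc flanges of radius 59 mm and thickness 13 mm, joined by a core cylinder of radius 18 mm and height 79 mm. The lower flange rests on z = 0 and the three cylinders share a vertical axis.

The spool is on top of the stool.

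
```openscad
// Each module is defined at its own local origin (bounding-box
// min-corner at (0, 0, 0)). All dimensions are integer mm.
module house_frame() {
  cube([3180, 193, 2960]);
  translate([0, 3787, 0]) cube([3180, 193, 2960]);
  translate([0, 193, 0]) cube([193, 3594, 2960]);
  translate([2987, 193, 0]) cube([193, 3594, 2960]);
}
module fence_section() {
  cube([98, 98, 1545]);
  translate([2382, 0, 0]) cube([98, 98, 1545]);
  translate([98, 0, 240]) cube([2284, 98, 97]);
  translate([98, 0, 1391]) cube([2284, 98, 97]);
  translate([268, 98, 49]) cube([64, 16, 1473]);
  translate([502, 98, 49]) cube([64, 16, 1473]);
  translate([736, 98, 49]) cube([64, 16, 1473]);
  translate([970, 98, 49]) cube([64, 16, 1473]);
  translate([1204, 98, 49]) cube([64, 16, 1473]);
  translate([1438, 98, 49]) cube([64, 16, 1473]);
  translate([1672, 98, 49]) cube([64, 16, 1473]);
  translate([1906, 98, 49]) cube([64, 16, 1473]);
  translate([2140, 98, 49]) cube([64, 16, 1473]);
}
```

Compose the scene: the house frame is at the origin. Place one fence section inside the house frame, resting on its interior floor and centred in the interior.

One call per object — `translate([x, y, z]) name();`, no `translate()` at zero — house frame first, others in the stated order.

house_frame();
translate([350, 1933, 0]) fence_section();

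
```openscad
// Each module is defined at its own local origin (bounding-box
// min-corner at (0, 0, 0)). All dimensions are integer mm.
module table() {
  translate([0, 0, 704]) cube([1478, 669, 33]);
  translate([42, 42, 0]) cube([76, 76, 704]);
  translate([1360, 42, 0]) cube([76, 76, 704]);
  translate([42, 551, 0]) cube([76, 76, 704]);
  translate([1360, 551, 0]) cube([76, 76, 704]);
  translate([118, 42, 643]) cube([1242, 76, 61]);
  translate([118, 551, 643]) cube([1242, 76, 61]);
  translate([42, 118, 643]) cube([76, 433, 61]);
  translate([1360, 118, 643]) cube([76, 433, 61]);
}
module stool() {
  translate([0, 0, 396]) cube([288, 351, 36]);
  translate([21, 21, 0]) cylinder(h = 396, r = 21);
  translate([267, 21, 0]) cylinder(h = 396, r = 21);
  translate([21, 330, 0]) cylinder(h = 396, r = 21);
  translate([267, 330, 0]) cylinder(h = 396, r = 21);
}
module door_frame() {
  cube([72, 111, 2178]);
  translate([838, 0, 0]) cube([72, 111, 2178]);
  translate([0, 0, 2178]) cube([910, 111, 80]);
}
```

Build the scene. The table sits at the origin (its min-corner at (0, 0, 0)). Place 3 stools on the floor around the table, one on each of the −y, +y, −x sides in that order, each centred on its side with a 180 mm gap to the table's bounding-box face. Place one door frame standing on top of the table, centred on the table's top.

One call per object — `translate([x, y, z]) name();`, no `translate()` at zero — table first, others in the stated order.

table();
translate([595, -531, 0]) stool();
translate([595, 849, 0]) stool();
translate([-468, 159, 0]) stool();
translate([284, 279, 737]) door_frame();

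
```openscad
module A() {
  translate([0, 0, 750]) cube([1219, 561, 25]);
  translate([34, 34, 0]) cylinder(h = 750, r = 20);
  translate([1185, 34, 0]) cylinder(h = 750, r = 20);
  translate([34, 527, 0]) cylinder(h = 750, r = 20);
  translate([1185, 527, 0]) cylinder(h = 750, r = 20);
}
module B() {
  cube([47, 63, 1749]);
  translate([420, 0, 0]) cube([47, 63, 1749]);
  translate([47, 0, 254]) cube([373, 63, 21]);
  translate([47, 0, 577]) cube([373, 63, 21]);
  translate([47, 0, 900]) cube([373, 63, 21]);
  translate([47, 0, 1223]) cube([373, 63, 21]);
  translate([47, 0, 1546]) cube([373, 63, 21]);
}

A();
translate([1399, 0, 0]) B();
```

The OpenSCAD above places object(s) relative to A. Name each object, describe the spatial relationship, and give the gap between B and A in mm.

A is a table. B is a ladder. The ladder is on the floor beside the table on its +x side. The gap between the ladder and the table is 180 mm.

The ladder's nearest face is 180 mm from the table's +x face.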